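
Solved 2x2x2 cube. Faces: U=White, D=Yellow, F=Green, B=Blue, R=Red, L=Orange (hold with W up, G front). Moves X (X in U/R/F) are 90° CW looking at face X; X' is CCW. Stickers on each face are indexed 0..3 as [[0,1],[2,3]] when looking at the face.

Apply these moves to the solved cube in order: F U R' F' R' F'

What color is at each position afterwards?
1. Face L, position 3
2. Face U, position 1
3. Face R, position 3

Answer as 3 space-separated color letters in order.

Answer: B R R

Derivation:
After move 1 (F): F=GGGG U=WWOO R=WRWR D=RRYY L=OYOY
After move 2 (U): U=OWOW F=WRGG R=BBWR B=OYBB L=GGOY
After move 3 (R'): R=BRBW U=OBOO F=WWGW D=RRYG B=YYRB
After move 4 (F'): F=WWWG U=OBBB R=RRRW D=GYYG L=GOOO
After move 5 (R'): R=RWRR U=ORBY F=WBWB D=GWYG B=GYYB
After move 6 (F'): F=BBWW U=ORRR R=WWGR D=OOYG L=GYOB
Query 1: L[3] = B
Query 2: U[1] = R
Query 3: R[3] = R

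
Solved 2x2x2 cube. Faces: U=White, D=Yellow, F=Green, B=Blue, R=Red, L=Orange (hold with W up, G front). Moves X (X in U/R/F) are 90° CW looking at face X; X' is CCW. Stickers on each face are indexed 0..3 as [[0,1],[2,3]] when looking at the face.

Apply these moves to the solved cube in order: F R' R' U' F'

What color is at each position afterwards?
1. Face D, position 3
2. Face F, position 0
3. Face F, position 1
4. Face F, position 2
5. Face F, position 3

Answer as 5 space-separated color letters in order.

Answer: O Y B O G

Derivation:
After move 1 (F): F=GGGG U=WWOO R=WRWR D=RRYY L=OYOY
After move 2 (R'): R=RRWW U=WBOB F=GWGO D=RGYG B=YBRB
After move 3 (R'): R=RWRW U=WROY F=GBGB D=RWYO B=GBGB
After move 4 (U'): U=RYWO F=OYGB R=GBRW B=RWGB L=GBOY
After move 5 (F'): F=YBOG U=RYGR R=WBRW D=BYYO L=GOOW
Query 1: D[3] = O
Query 2: F[0] = Y
Query 3: F[1] = B
Query 4: F[2] = O
Query 5: F[3] = G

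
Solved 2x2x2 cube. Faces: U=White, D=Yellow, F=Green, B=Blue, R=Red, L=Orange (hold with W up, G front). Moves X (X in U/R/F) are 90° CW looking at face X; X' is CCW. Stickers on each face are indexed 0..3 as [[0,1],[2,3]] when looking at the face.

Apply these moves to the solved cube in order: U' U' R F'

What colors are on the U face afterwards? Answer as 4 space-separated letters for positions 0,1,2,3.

After move 1 (U'): U=WWWW F=OOGG R=GGRR B=RRBB L=BBOO
After move 2 (U'): U=WWWW F=BBGG R=OORR B=GGBB L=RROO
After move 3 (R): R=RORO U=WBWG F=BYGY D=YBYG B=WGWB
After move 4 (F'): F=YYBG U=WBRR R=BOYO D=ROYG L=RGOW
Query: U face = WBRR

Answer: W B R R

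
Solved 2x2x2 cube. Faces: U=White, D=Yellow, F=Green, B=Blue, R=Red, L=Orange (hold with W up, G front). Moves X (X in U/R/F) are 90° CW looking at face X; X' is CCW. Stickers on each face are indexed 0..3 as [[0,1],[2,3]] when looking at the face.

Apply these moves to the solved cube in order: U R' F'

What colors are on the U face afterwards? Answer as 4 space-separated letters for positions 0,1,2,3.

Answer: W B B B

Derivation:
After move 1 (U): U=WWWW F=RRGG R=BBRR B=OOBB L=GGOO
After move 2 (R'): R=BRBR U=WBWO F=RWGW D=YRYG B=YOYB
After move 3 (F'): F=WWRG U=WBBB R=RRYR D=GOYG L=GOOW
Query: U face = WBBB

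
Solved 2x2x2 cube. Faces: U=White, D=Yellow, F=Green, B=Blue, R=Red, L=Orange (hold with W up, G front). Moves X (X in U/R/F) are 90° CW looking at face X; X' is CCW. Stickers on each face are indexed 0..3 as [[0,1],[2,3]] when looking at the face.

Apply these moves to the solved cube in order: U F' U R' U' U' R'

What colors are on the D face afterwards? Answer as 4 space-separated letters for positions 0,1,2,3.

After move 1 (U): U=WWWW F=RRGG R=BBRR B=OOBB L=GGOO
After move 2 (F'): F=RGRG U=WWBR R=YBYR D=GOYY L=GWOW
After move 3 (U): U=BWRW F=YBRG R=OOYR B=GWBB L=RGOW
After move 4 (R'): R=OROY U=BBRG F=YWRW D=GBYG B=YWOB
After move 5 (U'): U=BGBR F=RGRW R=YWOY B=OROB L=YWOW
After move 6 (U'): U=GRBB F=YWRW R=RGOY B=YWOB L=OROW
After move 7 (R'): R=GYRO U=GOBY F=YRRB D=GWYW B=GWBB
Query: D face = GWYW

Answer: G W Y W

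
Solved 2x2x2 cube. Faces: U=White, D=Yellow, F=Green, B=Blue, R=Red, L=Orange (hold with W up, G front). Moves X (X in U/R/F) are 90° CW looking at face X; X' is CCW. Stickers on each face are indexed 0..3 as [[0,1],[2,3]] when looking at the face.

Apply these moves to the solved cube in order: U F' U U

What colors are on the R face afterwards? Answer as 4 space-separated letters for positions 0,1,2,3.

After move 1 (U): U=WWWW F=RRGG R=BBRR B=OOBB L=GGOO
After move 2 (F'): F=RGRG U=WWBR R=YBYR D=GOYY L=GWOW
After move 3 (U): U=BWRW F=YBRG R=OOYR B=GWBB L=RGOW
After move 4 (U): U=RBWW F=OORG R=GWYR B=RGBB L=YBOW
Query: R face = GWYR

Answer: G W Y R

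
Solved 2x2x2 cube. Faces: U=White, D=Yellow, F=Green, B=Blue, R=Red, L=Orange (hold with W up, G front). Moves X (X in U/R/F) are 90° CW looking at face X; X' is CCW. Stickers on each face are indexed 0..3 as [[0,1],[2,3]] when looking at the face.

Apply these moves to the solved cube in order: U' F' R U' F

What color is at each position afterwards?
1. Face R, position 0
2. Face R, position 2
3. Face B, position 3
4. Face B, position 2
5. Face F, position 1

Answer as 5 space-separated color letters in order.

Answer: W G B W B

Derivation:
After move 1 (U'): U=WWWW F=OOGG R=GGRR B=RRBB L=BBOO
After move 2 (F'): F=OGOG U=WWGR R=YGYR D=BOYY L=BWOW
After move 3 (R): R=YYRG U=WGGG F=OOOY D=BBYR B=RRWB
After move 4 (U'): U=GGWG F=BWOY R=OORG B=YYWB L=RROW
After move 5 (F): F=OBYW U=GGWR R=WOGG D=ROYR L=RBOB
Query 1: R[0] = W
Query 2: R[2] = G
Query 3: B[3] = B
Query 4: B[2] = W
Query 5: F[1] = B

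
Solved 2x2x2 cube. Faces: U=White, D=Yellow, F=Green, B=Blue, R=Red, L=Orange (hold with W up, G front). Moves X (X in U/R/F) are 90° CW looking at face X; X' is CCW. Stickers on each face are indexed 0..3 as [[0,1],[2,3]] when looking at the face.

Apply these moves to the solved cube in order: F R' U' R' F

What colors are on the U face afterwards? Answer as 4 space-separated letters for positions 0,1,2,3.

After move 1 (F): F=GGGG U=WWOO R=WRWR D=RRYY L=OYOY
After move 2 (R'): R=RRWW U=WBOB F=GWGO D=RGYG B=YBRB
After move 3 (U'): U=BBWO F=OYGO R=GWWW B=RRRB L=YBOY
After move 4 (R'): R=WWGW U=BRWR F=OBGO D=RYYO B=GRGB
After move 5 (F): F=GOOB U=BRYB R=WWRW D=GWYO L=YROY
Query: U face = BRYB

Answer: B R Y B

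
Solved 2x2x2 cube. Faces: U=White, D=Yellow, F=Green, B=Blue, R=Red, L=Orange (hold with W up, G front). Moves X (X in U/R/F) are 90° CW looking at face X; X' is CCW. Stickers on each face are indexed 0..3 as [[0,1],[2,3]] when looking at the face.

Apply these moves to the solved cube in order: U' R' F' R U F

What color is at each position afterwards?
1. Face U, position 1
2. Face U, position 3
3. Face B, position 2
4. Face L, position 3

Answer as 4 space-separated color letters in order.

Answer: W O B Y

Derivation:
After move 1 (U'): U=WWWW F=OOGG R=GGRR B=RRBB L=BBOO
After move 2 (R'): R=GRGR U=WBWR F=OWGW D=YOYG B=YRYB
After move 3 (F'): F=WWOG U=WBGG R=ORYR D=BOYG L=BROW
After move 4 (R): R=YORR U=WWGG F=WOOG D=BYYY B=GRBB
After move 5 (U): U=GWGW F=YOOG R=GRRR B=BRBB L=WOOW
After move 6 (F): F=OYGO U=GWWO R=GRWR D=RGYY L=WBOY
Query 1: U[1] = W
Query 2: U[3] = O
Query 3: B[2] = B
Query 4: L[3] = Y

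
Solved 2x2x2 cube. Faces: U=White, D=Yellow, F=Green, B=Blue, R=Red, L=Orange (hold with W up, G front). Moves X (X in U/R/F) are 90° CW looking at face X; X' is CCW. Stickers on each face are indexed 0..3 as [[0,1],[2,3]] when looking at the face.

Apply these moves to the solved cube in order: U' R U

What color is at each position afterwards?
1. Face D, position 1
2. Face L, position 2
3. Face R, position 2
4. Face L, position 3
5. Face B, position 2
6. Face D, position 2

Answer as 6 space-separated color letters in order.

Answer: B O R O W Y

Derivation:
After move 1 (U'): U=WWWW F=OOGG R=GGRR B=RRBB L=BBOO
After move 2 (R): R=RGRG U=WOWG F=OYGY D=YBYR B=WRWB
After move 3 (U): U=WWGO F=RGGY R=WRRG B=BBWB L=OYOO
Query 1: D[1] = B
Query 2: L[2] = O
Query 3: R[2] = R
Query 4: L[3] = O
Query 5: B[2] = W
Query 6: D[2] = Y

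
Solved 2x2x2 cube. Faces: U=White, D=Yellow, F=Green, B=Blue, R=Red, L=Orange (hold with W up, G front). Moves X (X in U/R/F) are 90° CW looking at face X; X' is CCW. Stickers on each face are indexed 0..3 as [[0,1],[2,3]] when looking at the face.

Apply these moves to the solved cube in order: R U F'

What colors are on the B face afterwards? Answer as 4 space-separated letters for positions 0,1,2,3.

After move 1 (R): R=RRRR U=WGWG F=GYGY D=YBYB B=WBWB
After move 2 (U): U=WWGG F=RRGY R=WBRR B=OOWB L=GYOO
After move 3 (F'): F=RYRG U=WWWR R=BBYR D=YOYB L=GGOG
Query: B face = OOWB

Answer: O O W B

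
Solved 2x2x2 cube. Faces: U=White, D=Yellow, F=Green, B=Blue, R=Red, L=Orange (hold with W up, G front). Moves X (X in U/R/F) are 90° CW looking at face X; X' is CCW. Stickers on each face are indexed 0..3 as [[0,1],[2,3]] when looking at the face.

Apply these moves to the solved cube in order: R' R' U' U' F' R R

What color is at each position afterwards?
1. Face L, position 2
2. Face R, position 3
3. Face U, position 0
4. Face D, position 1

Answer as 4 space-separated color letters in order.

After move 1 (R'): R=RRRR U=WBWB F=GWGW D=YGYG B=YBYB
After move 2 (R'): R=RRRR U=WYWY F=GBGB D=YWYW B=GBGB
After move 3 (U'): U=YYWW F=OOGB R=GBRR B=RRGB L=GBOO
After move 4 (U'): U=YWYW F=GBGB R=OORR B=GBGB L=RROO
After move 5 (F'): F=BBGG U=YWOR R=WOYR D=ROYW L=RWOY
After move 6 (R): R=YWRO U=YBOG F=BOGW D=RGYG B=RBWB
After move 7 (R): R=RYOW U=YOOW F=BGGG D=RWYR B=GBBB
Query 1: L[2] = O
Query 2: R[3] = W
Query 3: U[0] = Y
Query 4: D[1] = W

Answer: O W Y W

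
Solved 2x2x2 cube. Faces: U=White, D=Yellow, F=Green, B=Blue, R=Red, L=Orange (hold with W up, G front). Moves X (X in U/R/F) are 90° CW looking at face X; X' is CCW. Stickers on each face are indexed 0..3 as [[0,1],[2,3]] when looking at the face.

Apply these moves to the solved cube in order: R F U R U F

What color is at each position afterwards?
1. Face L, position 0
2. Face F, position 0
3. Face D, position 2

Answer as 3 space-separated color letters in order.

After move 1 (R): R=RRRR U=WGWG F=GYGY D=YBYB B=WBWB
After move 2 (F): F=GGYY U=WGOO R=WRGR D=RRYB L=OYOB
After move 3 (U): U=OWOG F=WRYY R=WBGR B=OYWB L=GGOB
After move 4 (R): R=GWRB U=OROY F=WRYB D=RWYO B=GYWB
After move 5 (U): U=OOYR F=GWYB R=GYRB B=GGWB L=WROB
After move 6 (F): F=YGBW U=OOBR R=YYRB D=RGYO L=WROW
Query 1: L[0] = W
Query 2: F[0] = Y
Query 3: D[2] = Y

Answer: W Y Y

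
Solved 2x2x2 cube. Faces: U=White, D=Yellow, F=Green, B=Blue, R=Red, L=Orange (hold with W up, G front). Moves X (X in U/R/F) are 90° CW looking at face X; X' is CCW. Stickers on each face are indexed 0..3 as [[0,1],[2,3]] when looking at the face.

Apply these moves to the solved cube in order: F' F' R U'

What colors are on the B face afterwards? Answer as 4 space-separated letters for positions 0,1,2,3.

After move 1 (F'): F=GGGG U=WWRR R=YRYR D=OOYY L=OWOW
After move 2 (F'): F=GGGG U=WWYY R=OROR D=WWYY L=OROR
After move 3 (R): R=OORR U=WGYG F=GWGY D=WBYB B=YBWB
After move 4 (U'): U=GGWY F=ORGY R=GWRR B=OOWB L=YBOR
Query: B face = OOWB

Answer: O O W B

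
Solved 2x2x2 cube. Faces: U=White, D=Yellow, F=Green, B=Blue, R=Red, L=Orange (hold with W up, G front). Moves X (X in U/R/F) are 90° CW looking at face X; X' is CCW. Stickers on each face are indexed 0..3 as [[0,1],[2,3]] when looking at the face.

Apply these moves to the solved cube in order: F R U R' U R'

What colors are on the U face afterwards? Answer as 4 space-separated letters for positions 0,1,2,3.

After move 1 (F): F=GGGG U=WWOO R=WRWR D=RRYY L=OYOY
After move 2 (R): R=WWRR U=WGOG F=GRGY D=RBYB B=OBWB
After move 3 (U): U=OWGG F=WWGY R=OBRR B=OYWB L=GROY
After move 4 (R'): R=BROR U=OWGO F=WWGG D=RWYY B=BYBB
After move 5 (U): U=GOOW F=BRGG R=BYOR B=GRBB L=WWOY
After move 6 (R'): R=YRBO U=GBOG F=BOGW D=RRYG B=YRWB
Query: U face = GBOG

Answer: G B O G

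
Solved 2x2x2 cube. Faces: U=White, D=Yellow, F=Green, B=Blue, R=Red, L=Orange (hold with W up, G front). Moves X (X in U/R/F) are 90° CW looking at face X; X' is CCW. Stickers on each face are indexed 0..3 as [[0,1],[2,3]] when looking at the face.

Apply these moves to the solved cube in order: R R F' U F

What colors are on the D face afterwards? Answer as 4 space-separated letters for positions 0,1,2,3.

After move 1 (R): R=RRRR U=WGWG F=GYGY D=YBYB B=WBWB
After move 2 (R): R=RRRR U=WYWY F=GBGB D=YWYW B=GBGB
After move 3 (F'): F=BBGG U=WYRR R=WRYR D=OOYW L=OYOW
After move 4 (U): U=RWRY F=WRGG R=GBYR B=OYGB L=BBOW
After move 5 (F): F=GWGR U=RWWB R=RBYR D=YGYW L=BOOO
Query: D face = YGYW

Answer: Y G Y W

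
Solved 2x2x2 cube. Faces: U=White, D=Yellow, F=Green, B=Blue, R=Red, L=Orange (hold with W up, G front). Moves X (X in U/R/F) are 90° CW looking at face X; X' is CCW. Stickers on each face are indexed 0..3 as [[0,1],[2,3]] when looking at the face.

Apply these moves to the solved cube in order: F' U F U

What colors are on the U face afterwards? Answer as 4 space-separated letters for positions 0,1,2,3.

Answer: W R G W

Derivation:
After move 1 (F'): F=GGGG U=WWRR R=YRYR D=OOYY L=OWOW
After move 2 (U): U=RWRW F=YRGG R=BBYR B=OWBB L=GGOW
After move 3 (F): F=GYGR U=RWWG R=RBWR D=YBYY L=GOOO
After move 4 (U): U=WRGW F=RBGR R=OWWR B=GOBB L=GYOO
Query: U face = WRGW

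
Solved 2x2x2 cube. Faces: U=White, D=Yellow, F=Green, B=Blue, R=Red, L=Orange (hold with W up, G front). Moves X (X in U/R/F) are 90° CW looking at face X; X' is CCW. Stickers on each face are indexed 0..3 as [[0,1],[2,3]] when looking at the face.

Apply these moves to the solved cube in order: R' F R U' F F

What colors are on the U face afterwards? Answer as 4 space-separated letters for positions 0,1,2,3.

After move 1 (R'): R=RRRR U=WBWB F=GWGW D=YGYG B=YBYB
After move 2 (F): F=GGWW U=WBOO R=WRBR D=RRYG L=OYOG
After move 3 (R): R=BWRR U=WGOW F=GRWG D=RYYY B=OBBB
After move 4 (U'): U=GWWO F=OYWG R=GRRR B=BWBB L=OBOG
After move 5 (F): F=WOGY U=GWGB R=WROR D=RGYY L=OROY
After move 6 (F): F=GWYO U=GWYR R=GRBR D=OWYY L=OROG
Query: U face = GWYR

Answer: G W Y R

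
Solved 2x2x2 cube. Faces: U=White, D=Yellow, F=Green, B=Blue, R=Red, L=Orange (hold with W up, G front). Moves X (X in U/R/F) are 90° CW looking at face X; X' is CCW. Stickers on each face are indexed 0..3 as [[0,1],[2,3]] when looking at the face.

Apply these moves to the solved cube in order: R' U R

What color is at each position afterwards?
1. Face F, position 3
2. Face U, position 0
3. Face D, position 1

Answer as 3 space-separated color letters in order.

After move 1 (R'): R=RRRR U=WBWB F=GWGW D=YGYG B=YBYB
After move 2 (U): U=WWBB F=RRGW R=YBRR B=OOYB L=GWOO
After move 3 (R): R=RYRB U=WRBW F=RGGG D=YYYO B=BOWB
Query 1: F[3] = G
Query 2: U[0] = W
Query 3: D[1] = Y

Answer: G W Y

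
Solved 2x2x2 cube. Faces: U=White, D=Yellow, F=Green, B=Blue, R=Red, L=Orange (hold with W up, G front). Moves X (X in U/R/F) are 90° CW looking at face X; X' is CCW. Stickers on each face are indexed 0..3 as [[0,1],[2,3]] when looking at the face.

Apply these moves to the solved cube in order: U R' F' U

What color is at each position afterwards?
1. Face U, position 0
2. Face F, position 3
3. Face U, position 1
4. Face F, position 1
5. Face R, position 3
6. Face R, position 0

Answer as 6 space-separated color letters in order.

Answer: B G W R R Y

Derivation:
After move 1 (U): U=WWWW F=RRGG R=BBRR B=OOBB L=GGOO
After move 2 (R'): R=BRBR U=WBWO F=RWGW D=YRYG B=YOYB
After move 3 (F'): F=WWRG U=WBBB R=RRYR D=GOYG L=GOOW
After move 4 (U): U=BWBB F=RRRG R=YOYR B=GOYB L=WWOW
Query 1: U[0] = B
Query 2: F[3] = G
Query 3: U[1] = W
Query 4: F[1] = R
Query 5: R[3] = R
Query 6: R[0] = Y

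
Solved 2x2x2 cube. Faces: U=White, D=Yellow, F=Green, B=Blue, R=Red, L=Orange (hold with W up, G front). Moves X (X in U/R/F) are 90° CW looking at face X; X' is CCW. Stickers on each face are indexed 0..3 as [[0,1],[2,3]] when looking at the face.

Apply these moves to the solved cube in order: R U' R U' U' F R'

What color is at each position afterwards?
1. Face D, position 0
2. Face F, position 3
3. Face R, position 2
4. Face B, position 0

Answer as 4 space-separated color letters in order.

After move 1 (R): R=RRRR U=WGWG F=GYGY D=YBYB B=WBWB
After move 2 (U'): U=GGWW F=OOGY R=GYRR B=RRWB L=WBOO
After move 3 (R): R=RGRY U=GOWY F=OBGB D=YWYR B=WRGB
After move 4 (U'): U=OYGW F=WBGB R=OBRY B=RGGB L=WROO
After move 5 (U'): U=YWOG F=WRGB R=WBRY B=OBGB L=RGOO
After move 6 (F): F=GWBR U=YWOG R=OBGY D=RWYR L=RYOW
After move 7 (R'): R=BYOG U=YGOO F=GWBG D=RWYR B=RBWB
Query 1: D[0] = R
Query 2: F[3] = G
Query 3: R[2] = O
Query 4: B[0] = R

Answer: R G O R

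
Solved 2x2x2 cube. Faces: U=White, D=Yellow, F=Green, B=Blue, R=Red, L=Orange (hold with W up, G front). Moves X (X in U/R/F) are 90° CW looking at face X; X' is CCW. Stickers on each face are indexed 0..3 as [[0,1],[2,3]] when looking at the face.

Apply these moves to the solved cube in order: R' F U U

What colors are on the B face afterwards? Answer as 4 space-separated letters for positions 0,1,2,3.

Answer: G G Y B

Derivation:
After move 1 (R'): R=RRRR U=WBWB F=GWGW D=YGYG B=YBYB
After move 2 (F): F=GGWW U=WBOO R=WRBR D=RRYG L=OYOG
After move 3 (U): U=OWOB F=WRWW R=YBBR B=OYYB L=GGOG
After move 4 (U): U=OOBW F=YBWW R=OYBR B=GGYB L=WROG
Query: B face = GGYB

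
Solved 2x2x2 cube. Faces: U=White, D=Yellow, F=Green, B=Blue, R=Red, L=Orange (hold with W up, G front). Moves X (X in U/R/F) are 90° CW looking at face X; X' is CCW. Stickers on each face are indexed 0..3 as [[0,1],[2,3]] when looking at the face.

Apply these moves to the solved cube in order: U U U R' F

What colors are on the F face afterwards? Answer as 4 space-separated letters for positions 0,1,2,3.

After move 1 (U): U=WWWW F=RRGG R=BBRR B=OOBB L=GGOO
After move 2 (U): U=WWWW F=BBGG R=OORR B=GGBB L=RROO
After move 3 (U): U=WWWW F=OOGG R=GGRR B=RRBB L=BBOO
After move 4 (R'): R=GRGR U=WBWR F=OWGW D=YOYG B=YRYB
After move 5 (F): F=GOWW U=WBOB R=WRRR D=GGYG L=BYOO
Query: F face = GOWW

Answer: G O W W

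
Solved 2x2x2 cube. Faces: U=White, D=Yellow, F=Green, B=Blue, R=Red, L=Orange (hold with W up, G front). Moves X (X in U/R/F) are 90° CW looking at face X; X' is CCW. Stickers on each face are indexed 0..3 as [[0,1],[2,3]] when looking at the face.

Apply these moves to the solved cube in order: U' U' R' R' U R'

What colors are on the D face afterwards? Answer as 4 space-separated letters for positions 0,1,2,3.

Answer: Y R Y G

Derivation:
After move 1 (U'): U=WWWW F=OOGG R=GGRR B=RRBB L=BBOO
After move 2 (U'): U=WWWW F=BBGG R=OORR B=GGBB L=RROO
After move 3 (R'): R=OROR U=WBWG F=BWGW D=YBYG B=YGYB
After move 4 (R'): R=RROO U=WYWY F=BBGG D=YWYW B=GGBB
After move 5 (U): U=WWYY F=RRGG R=GGOO B=RRBB L=BBOO
After move 6 (R'): R=GOGO U=WBYR F=RWGY D=YRYG B=WRWB
Query: D face = YRYG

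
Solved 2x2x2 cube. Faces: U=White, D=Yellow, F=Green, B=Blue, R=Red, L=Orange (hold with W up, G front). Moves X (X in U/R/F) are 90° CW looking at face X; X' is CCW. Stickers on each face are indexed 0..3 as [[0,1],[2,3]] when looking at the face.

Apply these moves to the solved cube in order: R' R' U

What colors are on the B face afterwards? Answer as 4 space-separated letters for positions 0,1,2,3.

Answer: O O G B

Derivation:
After move 1 (R'): R=RRRR U=WBWB F=GWGW D=YGYG B=YBYB
After move 2 (R'): R=RRRR U=WYWY F=GBGB D=YWYW B=GBGB
After move 3 (U): U=WWYY F=RRGB R=GBRR B=OOGB L=GBOO
Query: B face = OOGB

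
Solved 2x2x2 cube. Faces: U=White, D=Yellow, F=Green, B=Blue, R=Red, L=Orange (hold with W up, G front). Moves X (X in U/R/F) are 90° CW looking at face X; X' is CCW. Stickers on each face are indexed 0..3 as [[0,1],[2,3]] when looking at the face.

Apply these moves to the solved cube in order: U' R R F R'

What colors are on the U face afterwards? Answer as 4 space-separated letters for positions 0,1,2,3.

After move 1 (U'): U=WWWW F=OOGG R=GGRR B=RRBB L=BBOO
After move 2 (R): R=RGRG U=WOWG F=OYGY D=YBYR B=WRWB
After move 3 (R): R=RRGG U=WYWY F=OBGR D=YWYW B=GROB
After move 4 (F): F=GORB U=WYOB R=WRYG D=GRYW L=BYOW
After move 5 (R'): R=RGWY U=WOOG F=GYRB D=GOYB B=WRRB
Query: U face = WOOG

Answer: W O O G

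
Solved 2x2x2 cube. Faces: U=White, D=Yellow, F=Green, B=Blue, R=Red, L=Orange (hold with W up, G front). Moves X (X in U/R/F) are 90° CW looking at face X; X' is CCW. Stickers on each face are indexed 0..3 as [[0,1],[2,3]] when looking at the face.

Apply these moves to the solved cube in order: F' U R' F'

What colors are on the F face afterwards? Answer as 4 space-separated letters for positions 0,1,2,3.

After move 1 (F'): F=GGGG U=WWRR R=YRYR D=OOYY L=OWOW
After move 2 (U): U=RWRW F=YRGG R=BBYR B=OWBB L=GGOW
After move 3 (R'): R=BRBY U=RBRO F=YWGW D=ORYG B=YWOB
After move 4 (F'): F=WWYG U=RBBB R=RROY D=GWYG L=GOOR
Query: F face = WWYG

Answer: W W Y G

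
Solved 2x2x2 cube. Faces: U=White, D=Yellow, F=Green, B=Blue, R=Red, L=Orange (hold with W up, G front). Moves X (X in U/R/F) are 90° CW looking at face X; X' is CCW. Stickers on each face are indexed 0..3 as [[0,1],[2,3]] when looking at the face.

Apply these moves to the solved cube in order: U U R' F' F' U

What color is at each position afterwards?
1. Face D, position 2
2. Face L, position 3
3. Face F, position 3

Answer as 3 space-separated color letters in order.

Answer: Y O B

Derivation:
After move 1 (U): U=WWWW F=RRGG R=BBRR B=OOBB L=GGOO
After move 2 (U): U=WWWW F=BBGG R=OORR B=GGBB L=RROO
After move 3 (R'): R=OROR U=WBWG F=BWGW D=YBYG B=YGYB
After move 4 (F'): F=WWBG U=WBOO R=BRYR D=ROYG L=RGOW
After move 5 (F'): F=WGWB U=WBBY R=ORRR D=GWYG L=ROOO
After move 6 (U): U=BWYB F=ORWB R=YGRR B=ROYB L=WGOO
Query 1: D[2] = Y
Query 2: L[3] = O
Query 3: F[3] = B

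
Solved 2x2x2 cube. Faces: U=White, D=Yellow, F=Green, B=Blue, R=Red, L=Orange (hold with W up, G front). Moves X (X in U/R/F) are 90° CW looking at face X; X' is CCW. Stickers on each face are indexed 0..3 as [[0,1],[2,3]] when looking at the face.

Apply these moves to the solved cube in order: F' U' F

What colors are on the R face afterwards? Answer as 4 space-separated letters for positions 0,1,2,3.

Answer: W G R R

Derivation:
After move 1 (F'): F=GGGG U=WWRR R=YRYR D=OOYY L=OWOW
After move 2 (U'): U=WRWR F=OWGG R=GGYR B=YRBB L=BBOW
After move 3 (F): F=GOGW U=WRWB R=WGRR D=YGYY L=BOOO
Query: R face = WGRR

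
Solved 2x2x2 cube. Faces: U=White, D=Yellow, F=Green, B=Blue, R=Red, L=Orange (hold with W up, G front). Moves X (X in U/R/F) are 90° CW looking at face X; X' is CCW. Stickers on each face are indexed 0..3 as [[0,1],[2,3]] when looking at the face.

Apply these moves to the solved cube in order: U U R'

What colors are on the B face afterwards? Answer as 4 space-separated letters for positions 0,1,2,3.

After move 1 (U): U=WWWW F=RRGG R=BBRR B=OOBB L=GGOO
After move 2 (U): U=WWWW F=BBGG R=OORR B=GGBB L=RROO
After move 3 (R'): R=OROR U=WBWG F=BWGW D=YBYG B=YGYB
Query: B face = YGYB

Answer: Y G Y B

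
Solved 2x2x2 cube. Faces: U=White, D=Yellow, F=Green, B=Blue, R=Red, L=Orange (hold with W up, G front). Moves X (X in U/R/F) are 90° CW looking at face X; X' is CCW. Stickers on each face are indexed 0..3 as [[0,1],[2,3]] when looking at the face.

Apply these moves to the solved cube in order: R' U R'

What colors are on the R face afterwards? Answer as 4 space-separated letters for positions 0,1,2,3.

After move 1 (R'): R=RRRR U=WBWB F=GWGW D=YGYG B=YBYB
After move 2 (U): U=WWBB F=RRGW R=YBRR B=OOYB L=GWOO
After move 3 (R'): R=BRYR U=WYBO F=RWGB D=YRYW B=GOGB
Query: R face = BRYR

Answer: B R Y R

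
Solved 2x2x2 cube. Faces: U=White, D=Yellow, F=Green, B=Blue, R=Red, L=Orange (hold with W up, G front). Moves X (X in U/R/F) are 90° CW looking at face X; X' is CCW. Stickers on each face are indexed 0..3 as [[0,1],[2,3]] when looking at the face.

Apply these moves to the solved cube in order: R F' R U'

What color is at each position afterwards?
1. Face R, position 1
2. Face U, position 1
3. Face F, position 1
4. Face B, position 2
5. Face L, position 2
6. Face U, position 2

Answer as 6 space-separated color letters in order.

After move 1 (R): R=RRRR U=WGWG F=GYGY D=YBYB B=WBWB
After move 2 (F'): F=YYGG U=WGRR R=BRYR D=OOYB L=OGOW
After move 3 (R): R=YBRR U=WYRG F=YOGB D=OWYW B=RBGB
After move 4 (U'): U=YGWR F=OGGB R=YORR B=YBGB L=RBOW
Query 1: R[1] = O
Query 2: U[1] = G
Query 3: F[1] = G
Query 4: B[2] = G
Query 5: L[2] = O
Query 6: U[2] = W

Answer: O G G G O W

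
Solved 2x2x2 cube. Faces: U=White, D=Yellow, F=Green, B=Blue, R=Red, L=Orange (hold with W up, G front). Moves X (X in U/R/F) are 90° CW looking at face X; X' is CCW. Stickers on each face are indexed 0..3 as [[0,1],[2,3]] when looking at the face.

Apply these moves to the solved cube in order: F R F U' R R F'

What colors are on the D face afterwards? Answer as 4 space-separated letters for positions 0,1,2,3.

After move 1 (F): F=GGGG U=WWOO R=WRWR D=RRYY L=OYOY
After move 2 (R): R=WWRR U=WGOG F=GRGY D=RBYB B=OBWB
After move 3 (F): F=GGYR U=WGYY R=OWGR D=RWYB L=OROB
After move 4 (U'): U=GYWY F=ORYR R=GGGR B=OWWB L=OBOB
After move 5 (R): R=GGRG U=GRWR F=OWYB D=RWYO B=YWYB
After move 6 (R): R=RGGG U=GWWB F=OWYO D=RYYY B=RWRB
After move 7 (F'): F=WOOY U=GWRG R=YGRG D=BBYY L=OBOW
Query: D face = BBYY

Answer: B B Y Y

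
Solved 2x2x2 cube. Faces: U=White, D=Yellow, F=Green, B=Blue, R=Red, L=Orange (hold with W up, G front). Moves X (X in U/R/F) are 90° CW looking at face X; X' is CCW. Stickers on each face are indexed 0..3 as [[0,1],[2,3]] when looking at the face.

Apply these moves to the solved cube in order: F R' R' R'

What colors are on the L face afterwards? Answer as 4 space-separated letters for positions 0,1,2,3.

After move 1 (F): F=GGGG U=WWOO R=WRWR D=RRYY L=OYOY
After move 2 (R'): R=RRWW U=WBOB F=GWGO D=RGYG B=YBRB
After move 3 (R'): R=RWRW U=WROY F=GBGB D=RWYO B=GBGB
After move 4 (R'): R=WWRR U=WGOG F=GRGY D=RBYB B=OBWB
Query: L face = OYOY

Answer: O Y O Y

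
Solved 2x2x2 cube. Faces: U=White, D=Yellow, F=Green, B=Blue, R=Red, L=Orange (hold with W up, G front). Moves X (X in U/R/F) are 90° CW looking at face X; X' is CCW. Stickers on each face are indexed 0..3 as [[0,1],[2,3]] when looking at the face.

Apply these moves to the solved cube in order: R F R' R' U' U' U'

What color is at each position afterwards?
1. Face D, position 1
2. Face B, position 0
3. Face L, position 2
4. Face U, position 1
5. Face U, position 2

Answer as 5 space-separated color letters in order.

After move 1 (R): R=RRRR U=WGWG F=GYGY D=YBYB B=WBWB
After move 2 (F): F=GGYY U=WGOO R=WRGR D=RRYB L=OYOB
After move 3 (R'): R=RRWG U=WWOW F=GGYO D=RGYY B=BBRB
After move 4 (R'): R=RGRW U=WROB F=GWYW D=RGYO B=YBGB
After move 5 (U'): U=RBWO F=OYYW R=GWRW B=RGGB L=YBOB
After move 6 (U'): U=BORW F=YBYW R=OYRW B=GWGB L=RGOB
After move 7 (U'): U=OWBR F=RGYW R=YBRW B=OYGB L=GWOB
Query 1: D[1] = G
Query 2: B[0] = O
Query 3: L[2] = O
Query 4: U[1] = W
Query 5: U[2] = B

Answer: G O O W B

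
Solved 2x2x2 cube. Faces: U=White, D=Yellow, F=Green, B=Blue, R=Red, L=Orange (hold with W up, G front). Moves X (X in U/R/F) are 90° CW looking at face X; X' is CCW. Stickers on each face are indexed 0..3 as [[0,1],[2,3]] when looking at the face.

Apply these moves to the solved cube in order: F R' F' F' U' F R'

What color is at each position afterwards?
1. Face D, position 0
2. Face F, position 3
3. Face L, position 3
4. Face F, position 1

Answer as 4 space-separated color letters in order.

Answer: Y B O R

Derivation:
After move 1 (F): F=GGGG U=WWOO R=WRWR D=RRYY L=OYOY
After move 2 (R'): R=RRWW U=WBOB F=GWGO D=RGYG B=YBRB
After move 3 (F'): F=WOGG U=WBRW R=GRRW D=YYYG L=OBOO
After move 4 (F'): F=OGWG U=WBGR R=YRYW D=BOYG L=OWOR
After move 5 (U'): U=BRWG F=OWWG R=OGYW B=YRRB L=YBOR
After move 6 (F): F=WOGW U=BRRB R=WGGW D=YOYG L=YBOO
After move 7 (R'): R=GWWG U=BRRY F=WRGB D=YOYW B=GROB
Query 1: D[0] = Y
Query 2: F[3] = B
Query 3: L[3] = O
Query 4: F[1] = R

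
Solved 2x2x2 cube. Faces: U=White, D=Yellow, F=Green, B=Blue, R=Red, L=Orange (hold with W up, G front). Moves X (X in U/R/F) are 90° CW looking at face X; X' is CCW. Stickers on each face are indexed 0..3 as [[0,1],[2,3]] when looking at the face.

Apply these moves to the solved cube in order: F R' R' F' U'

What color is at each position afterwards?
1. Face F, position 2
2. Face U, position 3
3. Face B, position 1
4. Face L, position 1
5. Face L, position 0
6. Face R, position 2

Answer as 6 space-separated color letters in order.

After move 1 (F): F=GGGG U=WWOO R=WRWR D=RRYY L=OYOY
After move 2 (R'): R=RRWW U=WBOB F=GWGO D=RGYG B=YBRB
After move 3 (R'): R=RWRW U=WROY F=GBGB D=RWYO B=GBGB
After move 4 (F'): F=BBGG U=WRRR R=WWRW D=YYYO L=OYOO
After move 5 (U'): U=RRWR F=OYGG R=BBRW B=WWGB L=GBOO
Query 1: F[2] = G
Query 2: U[3] = R
Query 3: B[1] = W
Query 4: L[1] = B
Query 5: L[0] = G
Query 6: R[2] = R

Answer: G R W B G R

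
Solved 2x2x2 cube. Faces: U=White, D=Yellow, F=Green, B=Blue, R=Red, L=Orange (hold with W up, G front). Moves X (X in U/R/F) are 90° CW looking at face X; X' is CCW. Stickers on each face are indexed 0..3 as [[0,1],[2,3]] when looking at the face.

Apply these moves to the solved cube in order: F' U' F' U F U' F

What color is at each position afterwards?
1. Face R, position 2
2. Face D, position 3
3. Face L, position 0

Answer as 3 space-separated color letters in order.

Answer: W Y B

Derivation:
After move 1 (F'): F=GGGG U=WWRR R=YRYR D=OOYY L=OWOW
After move 2 (U'): U=WRWR F=OWGG R=GGYR B=YRBB L=BBOW
After move 3 (F'): F=WGOG U=WRGY R=OGOR D=BWYY L=BROW
After move 4 (U): U=GWYR F=OGOG R=YROR B=BRBB L=WGOW
After move 5 (F): F=OOGG U=GWWG R=YRRR D=OYYY L=WBOW
After move 6 (U'): U=WGGW F=WBGG R=OORR B=YRBB L=BROW
After move 7 (F): F=GWGB U=WGWR R=GOWR D=ROYY L=BOOY
Query 1: R[2] = W
Query 2: D[3] = Y
Query 3: L[0] = B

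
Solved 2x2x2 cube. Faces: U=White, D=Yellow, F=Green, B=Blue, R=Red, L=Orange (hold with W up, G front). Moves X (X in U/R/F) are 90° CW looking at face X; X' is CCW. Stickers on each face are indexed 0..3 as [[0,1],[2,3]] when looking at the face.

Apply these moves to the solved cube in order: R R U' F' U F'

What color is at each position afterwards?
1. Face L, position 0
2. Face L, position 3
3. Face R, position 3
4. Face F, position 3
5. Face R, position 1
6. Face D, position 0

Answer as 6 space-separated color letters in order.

After move 1 (R): R=RRRR U=WGWG F=GYGY D=YBYB B=WBWB
After move 2 (R): R=RRRR U=WYWY F=GBGB D=YWYW B=GBGB
After move 3 (U'): U=YYWW F=OOGB R=GBRR B=RRGB L=GBOO
After move 4 (F'): F=OBOG U=YYGR R=WBYR D=BOYW L=GWOW
After move 5 (U): U=GYRY F=WBOG R=RRYR B=GWGB L=OBOW
After move 6 (F'): F=BGWO U=GYRY R=ORBR D=BWYW L=OYOR
Query 1: L[0] = O
Query 2: L[3] = R
Query 3: R[3] = R
Query 4: F[3] = O
Query 5: R[1] = R
Query 6: D[0] = B

Answer: O R R O R B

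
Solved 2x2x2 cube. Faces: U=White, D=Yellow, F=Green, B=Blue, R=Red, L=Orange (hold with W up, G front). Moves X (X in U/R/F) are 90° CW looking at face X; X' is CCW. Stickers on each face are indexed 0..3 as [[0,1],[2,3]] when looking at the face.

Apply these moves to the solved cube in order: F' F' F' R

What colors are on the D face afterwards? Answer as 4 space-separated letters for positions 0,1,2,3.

Answer: R B Y B

Derivation:
After move 1 (F'): F=GGGG U=WWRR R=YRYR D=OOYY L=OWOW
After move 2 (F'): F=GGGG U=WWYY R=OROR D=WWYY L=OROR
After move 3 (F'): F=GGGG U=WWOO R=WRWR D=RRYY L=OYOY
After move 4 (R): R=WWRR U=WGOG F=GRGY D=RBYB B=OBWB
Query: D face = RBYB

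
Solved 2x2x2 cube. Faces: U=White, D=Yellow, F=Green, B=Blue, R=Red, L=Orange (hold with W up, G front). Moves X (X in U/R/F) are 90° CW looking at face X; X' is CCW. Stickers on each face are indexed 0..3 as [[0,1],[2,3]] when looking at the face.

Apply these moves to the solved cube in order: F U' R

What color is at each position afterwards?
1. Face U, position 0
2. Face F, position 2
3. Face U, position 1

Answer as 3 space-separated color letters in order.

Answer: W G Y

Derivation:
After move 1 (F): F=GGGG U=WWOO R=WRWR D=RRYY L=OYOY
After move 2 (U'): U=WOWO F=OYGG R=GGWR B=WRBB L=BBOY
After move 3 (R): R=WGRG U=WYWG F=ORGY D=RBYW B=OROB
Query 1: U[0] = W
Query 2: F[2] = G
Query 3: U[1] = Y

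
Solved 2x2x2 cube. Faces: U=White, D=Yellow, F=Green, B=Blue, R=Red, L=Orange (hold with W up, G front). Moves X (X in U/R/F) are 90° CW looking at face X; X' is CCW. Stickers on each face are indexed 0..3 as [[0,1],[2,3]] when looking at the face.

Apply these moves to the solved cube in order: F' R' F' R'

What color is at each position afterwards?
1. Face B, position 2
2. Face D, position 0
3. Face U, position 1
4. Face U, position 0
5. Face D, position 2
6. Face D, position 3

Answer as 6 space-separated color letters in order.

After move 1 (F'): F=GGGG U=WWRR R=YRYR D=OOYY L=OWOW
After move 2 (R'): R=RRYY U=WBRB F=GWGR D=OGYG B=YBOB
After move 3 (F'): F=WRGG U=WBRY R=GROY D=WWYG L=OBOR
After move 4 (R'): R=RYGO U=WORY F=WBGY D=WRYG B=GBWB
Query 1: B[2] = W
Query 2: D[0] = W
Query 3: U[1] = O
Query 4: U[0] = W
Query 5: D[2] = Y
Query 6: D[3] = G

Answer: W W O W Y G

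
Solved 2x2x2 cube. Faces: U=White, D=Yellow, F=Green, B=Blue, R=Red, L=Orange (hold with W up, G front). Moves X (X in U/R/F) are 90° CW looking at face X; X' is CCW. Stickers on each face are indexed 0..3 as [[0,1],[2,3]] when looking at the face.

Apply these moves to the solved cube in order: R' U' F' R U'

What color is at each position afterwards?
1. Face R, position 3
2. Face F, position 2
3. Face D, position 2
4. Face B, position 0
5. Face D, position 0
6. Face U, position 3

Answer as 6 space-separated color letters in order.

After move 1 (R'): R=RRRR U=WBWB F=GWGW D=YGYG B=YBYB
After move 2 (U'): U=BBWW F=OOGW R=GWRR B=RRYB L=YBOO
After move 3 (F'): F=OWOG U=BBGR R=GWYR D=BOYG L=YWOW
After move 4 (R): R=YGRW U=BWGG F=OOOG D=BYYR B=RRBB
After move 5 (U'): U=WGBG F=YWOG R=OORW B=YGBB L=RROW
Query 1: R[3] = W
Query 2: F[2] = O
Query 3: D[2] = Y
Query 4: B[0] = Y
Query 5: D[0] = B
Query 6: U[3] = G

Answer: W O Y Y B G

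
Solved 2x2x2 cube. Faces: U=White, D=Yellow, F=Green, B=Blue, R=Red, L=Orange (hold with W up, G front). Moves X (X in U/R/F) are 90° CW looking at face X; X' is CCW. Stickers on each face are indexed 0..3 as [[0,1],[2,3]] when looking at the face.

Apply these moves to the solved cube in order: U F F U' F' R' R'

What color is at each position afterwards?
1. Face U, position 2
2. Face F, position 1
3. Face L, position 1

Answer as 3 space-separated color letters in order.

Answer: G B Y

Derivation:
After move 1 (U): U=WWWW F=RRGG R=BBRR B=OOBB L=GGOO
After move 2 (F): F=GRGR U=WWOG R=WBWR D=RBYY L=GYOY
After move 3 (F): F=GGRR U=WWYY R=OBGR D=WWYY L=GROB
After move 4 (U'): U=WYWY F=GRRR R=GGGR B=OBBB L=OOOB
After move 5 (F'): F=RRGR U=WYGG R=WGWR D=OBYY L=OYOW
After move 6 (R'): R=GRWW U=WBGO F=RYGG D=ORYR B=YBBB
After move 7 (R'): R=RWGW U=WBGY F=RBGO D=OYYG B=RBRB
Query 1: U[2] = G
Query 2: F[1] = B
Query 3: L[1] = Y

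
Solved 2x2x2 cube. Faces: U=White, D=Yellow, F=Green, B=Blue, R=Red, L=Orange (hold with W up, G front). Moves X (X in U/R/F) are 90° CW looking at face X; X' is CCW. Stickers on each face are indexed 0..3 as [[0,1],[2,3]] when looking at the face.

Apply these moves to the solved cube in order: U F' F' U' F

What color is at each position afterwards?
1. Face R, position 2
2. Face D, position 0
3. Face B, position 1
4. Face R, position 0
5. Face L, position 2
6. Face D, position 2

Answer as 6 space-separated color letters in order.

Answer: Y G B W O Y

Derivation:
After move 1 (U): U=WWWW F=RRGG R=BBRR B=OOBB L=GGOO
After move 2 (F'): F=RGRG U=WWBR R=YBYR D=GOYY L=GWOW
After move 3 (F'): F=GGRR U=WWYY R=OBGR D=WWYY L=GROB
After move 4 (U'): U=WYWY F=GRRR R=GGGR B=OBBB L=OOOB
After move 5 (F): F=RGRR U=WYBO R=WGYR D=GGYY L=OWOW
Query 1: R[2] = Y
Query 2: D[0] = G
Query 3: B[1] = B
Query 4: R[0] = W
Query 5: L[2] = O
Query 6: D[2] = Y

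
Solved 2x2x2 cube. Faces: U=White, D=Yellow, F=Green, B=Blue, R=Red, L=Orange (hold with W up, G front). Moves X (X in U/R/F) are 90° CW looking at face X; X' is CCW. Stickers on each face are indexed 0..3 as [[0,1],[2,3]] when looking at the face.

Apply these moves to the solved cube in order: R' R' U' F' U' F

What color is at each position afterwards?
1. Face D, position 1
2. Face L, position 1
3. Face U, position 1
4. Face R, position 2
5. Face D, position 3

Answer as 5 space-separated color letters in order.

After move 1 (R'): R=RRRR U=WBWB F=GWGW D=YGYG B=YBYB
After move 2 (R'): R=RRRR U=WYWY F=GBGB D=YWYW B=GBGB
After move 3 (U'): U=YYWW F=OOGB R=GBRR B=RRGB L=GBOO
After move 4 (F'): F=OBOG U=YYGR R=WBYR D=BOYW L=GWOW
After move 5 (U'): U=YRYG F=GWOG R=OBYR B=WBGB L=RROW
After move 6 (F): F=OGGW U=YRWR R=YBGR D=YOYW L=RBOO
Query 1: D[1] = O
Query 2: L[1] = B
Query 3: U[1] = R
Query 4: R[2] = G
Query 5: D[3] = W

Answer: O B R G W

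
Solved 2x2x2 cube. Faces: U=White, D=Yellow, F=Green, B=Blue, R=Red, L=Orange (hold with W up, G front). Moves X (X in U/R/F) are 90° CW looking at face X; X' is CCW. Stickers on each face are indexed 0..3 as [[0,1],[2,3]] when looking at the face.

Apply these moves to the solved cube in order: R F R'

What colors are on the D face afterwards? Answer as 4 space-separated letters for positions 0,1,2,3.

After move 1 (R): R=RRRR U=WGWG F=GYGY D=YBYB B=WBWB
After move 2 (F): F=GGYY U=WGOO R=WRGR D=RRYB L=OYOB
After move 3 (R'): R=RRWG U=WWOW F=GGYO D=RGYY B=BBRB
Query: D face = RGYY

Answer: R G Y Y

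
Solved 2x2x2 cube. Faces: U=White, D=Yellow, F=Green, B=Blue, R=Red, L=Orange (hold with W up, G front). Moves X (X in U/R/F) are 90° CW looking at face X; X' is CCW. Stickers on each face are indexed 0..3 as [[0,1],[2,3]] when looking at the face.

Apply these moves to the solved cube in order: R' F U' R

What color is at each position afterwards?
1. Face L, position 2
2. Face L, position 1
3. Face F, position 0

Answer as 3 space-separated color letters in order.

After move 1 (R'): R=RRRR U=WBWB F=GWGW D=YGYG B=YBYB
After move 2 (F): F=GGWW U=WBOO R=WRBR D=RRYG L=OYOG
After move 3 (U'): U=BOWO F=OYWW R=GGBR B=WRYB L=YBOG
After move 4 (R): R=BGRG U=BYWW F=ORWG D=RYYW B=OROB
Query 1: L[2] = O
Query 2: L[1] = B
Query 3: F[0] = O

Answer: O B O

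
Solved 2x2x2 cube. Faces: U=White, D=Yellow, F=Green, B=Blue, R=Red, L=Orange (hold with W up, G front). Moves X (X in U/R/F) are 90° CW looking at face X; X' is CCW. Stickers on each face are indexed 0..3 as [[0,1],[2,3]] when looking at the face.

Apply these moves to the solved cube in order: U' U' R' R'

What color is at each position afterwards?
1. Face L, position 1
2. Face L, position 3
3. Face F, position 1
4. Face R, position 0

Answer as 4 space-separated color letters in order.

Answer: R O B R

Derivation:
After move 1 (U'): U=WWWW F=OOGG R=GGRR B=RRBB L=BBOO
After move 2 (U'): U=WWWW F=BBGG R=OORR B=GGBB L=RROO
After move 3 (R'): R=OROR U=WBWG F=BWGW D=YBYG B=YGYB
After move 4 (R'): R=RROO U=WYWY F=BBGG D=YWYW B=GGBB
Query 1: L[1] = R
Query 2: L[3] = O
Query 3: F[1] = B
Query 4: R[0] = R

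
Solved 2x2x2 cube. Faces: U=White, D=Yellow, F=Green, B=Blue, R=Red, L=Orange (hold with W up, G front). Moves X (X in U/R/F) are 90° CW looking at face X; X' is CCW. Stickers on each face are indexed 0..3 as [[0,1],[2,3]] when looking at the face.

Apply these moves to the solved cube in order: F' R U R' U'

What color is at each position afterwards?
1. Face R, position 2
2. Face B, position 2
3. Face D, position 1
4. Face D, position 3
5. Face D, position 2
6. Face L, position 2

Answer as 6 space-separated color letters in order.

After move 1 (F'): F=GGGG U=WWRR R=YRYR D=OOYY L=OWOW
After move 2 (R): R=YYRR U=WGRG F=GOGY D=OBYB B=RBWB
After move 3 (U): U=RWGG F=YYGY R=RBRR B=OWWB L=GOOW
After move 4 (R'): R=BRRR U=RWGO F=YWGG D=OYYY B=BWBB
After move 5 (U'): U=WORG F=GOGG R=YWRR B=BRBB L=BWOW
Query 1: R[2] = R
Query 2: B[2] = B
Query 3: D[1] = Y
Query 4: D[3] = Y
Query 5: D[2] = Y
Query 6: L[2] = O

Answer: R B Y Y Y O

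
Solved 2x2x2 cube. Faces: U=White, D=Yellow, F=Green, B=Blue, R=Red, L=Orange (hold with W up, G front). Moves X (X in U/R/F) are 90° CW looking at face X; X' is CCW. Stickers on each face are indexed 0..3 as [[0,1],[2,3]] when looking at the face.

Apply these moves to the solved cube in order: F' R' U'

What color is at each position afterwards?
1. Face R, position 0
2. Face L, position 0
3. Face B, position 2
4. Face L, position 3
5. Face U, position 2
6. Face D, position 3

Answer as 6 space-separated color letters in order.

Answer: G Y O W W G

Derivation:
After move 1 (F'): F=GGGG U=WWRR R=YRYR D=OOYY L=OWOW
After move 2 (R'): R=RRYY U=WBRB F=GWGR D=OGYG B=YBOB
After move 3 (U'): U=BBWR F=OWGR R=GWYY B=RROB L=YBOW
Query 1: R[0] = G
Query 2: L[0] = Y
Query 3: B[2] = O
Query 4: L[3] = W
Query 5: U[2] = W
Query 6: D[3] = G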